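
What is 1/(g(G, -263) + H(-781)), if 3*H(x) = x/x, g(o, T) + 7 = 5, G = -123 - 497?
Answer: -⅗ ≈ -0.60000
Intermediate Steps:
G = -620
g(o, T) = -2 (g(o, T) = -7 + 5 = -2)
H(x) = ⅓ (H(x) = (x/x)/3 = (⅓)*1 = ⅓)
1/(g(G, -263) + H(-781)) = 1/(-2 + ⅓) = 1/(-5/3) = -⅗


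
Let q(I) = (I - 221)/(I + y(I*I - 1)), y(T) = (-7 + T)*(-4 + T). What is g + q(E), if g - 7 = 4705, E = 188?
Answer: 1961352867157/416246364 ≈ 4712.0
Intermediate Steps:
g = 4712 (g = 7 + 4705 = 4712)
q(I) = (-221 + I)/(39 + I + (-1 + I**2)**2 - 11*I**2) (q(I) = (I - 221)/(I + (28 + (I*I - 1)**2 - 11*(I*I - 1))) = (-221 + I)/(I + (28 + (I**2 - 1)**2 - 11*(I**2 - 1))) = (-221 + I)/(I + (28 + (-1 + I**2)**2 - 11*(-1 + I**2))) = (-221 + I)/(I + (28 + (-1 + I**2)**2 + (11 - 11*I**2))) = (-221 + I)/(I + (39 + (-1 + I**2)**2 - 11*I**2)) = (-221 + I)/(39 + I + (-1 + I**2)**2 - 11*I**2))
g + q(E) = 4712 + (-221 + 188)/(40 + 188 + 188**4 - 13*188**2) = 4712 - 33/(40 + 188 + 1249198336 - 13*35344) = 4712 - 33/(40 + 188 + 1249198336 - 459472) = 4712 - 33/1248739092 = 4712 + (1/1248739092)*(-33) = 4712 - 11/416246364 = 1961352867157/416246364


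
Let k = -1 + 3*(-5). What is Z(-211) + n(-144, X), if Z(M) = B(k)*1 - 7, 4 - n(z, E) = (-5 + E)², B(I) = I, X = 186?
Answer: -32780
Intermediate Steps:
k = -16 (k = -1 - 15 = -16)
n(z, E) = 4 - (-5 + E)²
Z(M) = -23 (Z(M) = -16*1 - 7 = -16 - 7 = -23)
Z(-211) + n(-144, X) = -23 + (4 - (-5 + 186)²) = -23 + (4 - 1*181²) = -23 + (4 - 1*32761) = -23 + (4 - 32761) = -23 - 32757 = -32780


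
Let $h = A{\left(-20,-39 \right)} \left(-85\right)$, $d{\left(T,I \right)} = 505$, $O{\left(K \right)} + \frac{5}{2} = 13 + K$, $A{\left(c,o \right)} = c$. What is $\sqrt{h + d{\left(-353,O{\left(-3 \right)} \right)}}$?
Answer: $21 \sqrt{5} \approx 46.957$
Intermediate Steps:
$O{\left(K \right)} = \frac{21}{2} + K$ ($O{\left(K \right)} = - \frac{5}{2} + \left(13 + K\right) = \frac{21}{2} + K$)
$h = 1700$ ($h = \left(-20\right) \left(-85\right) = 1700$)
$\sqrt{h + d{\left(-353,O{\left(-3 \right)} \right)}} = \sqrt{1700 + 505} = \sqrt{2205} = 21 \sqrt{5}$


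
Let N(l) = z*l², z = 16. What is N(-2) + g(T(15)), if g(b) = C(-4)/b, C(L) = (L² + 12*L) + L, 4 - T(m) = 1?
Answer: 52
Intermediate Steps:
T(m) = 3 (T(m) = 4 - 1*1 = 4 - 1 = 3)
C(L) = L² + 13*L
N(l) = 16*l²
g(b) = -36/b (g(b) = (-4*(13 - 4))/b = (-4*9)/b = -36/b)
N(-2) + g(T(15)) = 16*(-2)² - 36/3 = 16*4 - 36*⅓ = 64 - 12 = 52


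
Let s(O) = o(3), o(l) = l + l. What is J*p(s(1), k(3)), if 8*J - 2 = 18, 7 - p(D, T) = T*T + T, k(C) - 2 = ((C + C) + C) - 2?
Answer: -415/2 ≈ -207.50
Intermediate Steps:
o(l) = 2*l
s(O) = 6 (s(O) = 2*3 = 6)
k(C) = 3*C (k(C) = 2 + (((C + C) + C) - 2) = 2 + ((2*C + C) - 2) = 2 + (3*C - 2) = 2 + (-2 + 3*C) = 3*C)
p(D, T) = 7 - T - T**2 (p(D, T) = 7 - (T*T + T) = 7 - (T**2 + T) = 7 - (T + T**2) = 7 + (-T - T**2) = 7 - T - T**2)
J = 5/2 (J = 1/4 + (1/8)*18 = 1/4 + 9/4 = 5/2 ≈ 2.5000)
J*p(s(1), k(3)) = 5*(7 - 3*3 - (3*3)**2)/2 = 5*(7 - 1*9 - 1*9**2)/2 = 5*(7 - 9 - 1*81)/2 = 5*(7 - 9 - 81)/2 = (5/2)*(-83) = -415/2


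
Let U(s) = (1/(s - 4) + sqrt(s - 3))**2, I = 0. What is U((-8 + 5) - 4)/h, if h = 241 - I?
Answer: (1 - 11*I*sqrt(10))**2/29161 ≈ -0.04146 - 0.0023857*I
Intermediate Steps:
h = 241 (h = 241 - 1*0 = 241 + 0 = 241)
U(s) = (1/(-4 + s) + sqrt(-3 + s))**2
U((-8 + 5) - 4)/h = ((1 - 4*sqrt(-3 + ((-8 + 5) - 4)) + ((-8 + 5) - 4)*sqrt(-3 + ((-8 + 5) - 4)))**2/(-4 + ((-8 + 5) - 4))**2)/241 = ((1 - 4*sqrt(-3 + (-3 - 4)) + (-3 - 4)*sqrt(-3 + (-3 - 4)))**2/(-4 + (-3 - 4))**2)*(1/241) = ((1 - 4*sqrt(-3 - 7) - 7*sqrt(-3 - 7))**2/(-4 - 7)**2)*(1/241) = ((1 - 4*I*sqrt(10) - 7*I*sqrt(10))**2/(-11)**2)*(1/241) = ((1 - 4*I*sqrt(10) - 7*I*sqrt(10))**2/121)*(1/241) = ((1 - 11*I*sqrt(10))**2/121)*(1/241) = (1 - 11*I*sqrt(10))**2/29161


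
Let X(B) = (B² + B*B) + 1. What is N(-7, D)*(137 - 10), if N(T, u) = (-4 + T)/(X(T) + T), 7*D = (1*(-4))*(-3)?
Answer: -1397/92 ≈ -15.185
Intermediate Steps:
X(B) = 1 + 2*B² (X(B) = (B² + B²) + 1 = 2*B² + 1 = 1 + 2*B²)
D = 12/7 (D = ((1*(-4))*(-3))/7 = (-4*(-3))/7 = (⅐)*12 = 12/7 ≈ 1.7143)
N(T, u) = (-4 + T)/(1 + T + 2*T²) (N(T, u) = (-4 + T)/((1 + 2*T²) + T) = (-4 + T)/(1 + T + 2*T²))
N(-7, D)*(137 - 10) = ((-4 - 7)/(1 - 7 + 2*(-7)²))*(137 - 10) = (-11/(1 - 7 + 2*49))*127 = (-11/(1 - 7 + 98))*127 = (-11/92)*127 = ((1/92)*(-11))*127 = -11/92*127 = -1397/92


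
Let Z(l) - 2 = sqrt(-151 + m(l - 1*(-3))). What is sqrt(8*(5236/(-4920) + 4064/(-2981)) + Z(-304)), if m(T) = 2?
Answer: sqrt(-58550152159290 + 3361043889225*I*sqrt(149))/1833315 ≈ 1.3876 + 4.3984*I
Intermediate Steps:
Z(l) = 2 + I*sqrt(149) (Z(l) = 2 + sqrt(-151 + 2) = 2 + sqrt(-149) = 2 + I*sqrt(149))
sqrt(8*(5236/(-4920) + 4064/(-2981)) + Z(-304)) = sqrt(8*(5236/(-4920) + 4064/(-2981)) + (2 + I*sqrt(149))) = sqrt(8*(5236*(-1/4920) + 4064*(-1/2981)) + (2 + I*sqrt(149))) = sqrt(8*(-1309/1230 - 4064/2981) + (2 + I*sqrt(149))) = sqrt(8*(-8900849/3666630) + (2 + I*sqrt(149))) = sqrt(-35603396/1833315 + (2 + I*sqrt(149))) = sqrt(-31936766/1833315 + I*sqrt(149))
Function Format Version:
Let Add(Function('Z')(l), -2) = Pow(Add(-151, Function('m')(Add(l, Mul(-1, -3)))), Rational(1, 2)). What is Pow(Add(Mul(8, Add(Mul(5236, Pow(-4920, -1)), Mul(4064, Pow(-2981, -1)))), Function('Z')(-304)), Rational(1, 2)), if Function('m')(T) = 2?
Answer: Mul(Rational(1, 1833315), Pow(Add(-58550152159290, Mul(3361043889225, I, Pow(149, Rational(1, 2)))), Rational(1, 2))) ≈ Add(1.3876, Mul(4.3984, I))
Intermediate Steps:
Function('Z')(l) = Add(2, Mul(I, Pow(149, Rational(1, 2)))) (Function('Z')(l) = Add(2, Pow(Add(-151, 2), Rational(1, 2))) = Add(2, Pow(-149, Rational(1, 2))) = Add(2, Mul(I, Pow(149, Rational(1, 2)))))
Pow(Add(Mul(8, Add(Mul(5236, Pow(-4920, -1)), Mul(4064, Pow(-2981, -1)))), Function('Z')(-304)), Rational(1, 2)) = Pow(Add(Mul(8, Add(Mul(5236, Pow(-4920, -1)), Mul(4064, Pow(-2981, -1)))), Add(2, Mul(I, Pow(149, Rational(1, 2))))), Rational(1, 2)) = Pow(Add(Mul(8, Add(Mul(5236, Rational(-1, 4920)), Mul(4064, Rational(-1, 2981)))), Add(2, Mul(I, Pow(149, Rational(1, 2))))), Rational(1, 2)) = Pow(Add(Mul(8, Add(Rational(-1309, 1230), Rational(-4064, 2981))), Add(2, Mul(I, Pow(149, Rational(1, 2))))), Rational(1, 2)) = Pow(Add(Mul(8, Rational(-8900849, 3666630)), Add(2, Mul(I, Pow(149, Rational(1, 2))))), Rational(1, 2)) = Pow(Add(Rational(-35603396, 1833315), Add(2, Mul(I, Pow(149, Rational(1, 2))))), Rational(1, 2)) = Pow(Add(Rational(-31936766, 1833315), Mul(I, Pow(149, Rational(1, 2)))), Rational(1, 2))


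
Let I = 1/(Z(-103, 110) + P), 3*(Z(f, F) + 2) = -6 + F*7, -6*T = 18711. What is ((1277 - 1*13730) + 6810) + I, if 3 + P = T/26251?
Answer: -221799577035/39305287 ≈ -5643.0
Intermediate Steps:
T = -6237/2 (T = -⅙*18711 = -6237/2 ≈ -3118.5)
Z(f, F) = -4 + 7*F/3 (Z(f, F) = -2 + (-6 + F*7)/3 = -2 + (-6 + 7*F)/3 = -2 + (-2 + 7*F/3) = -4 + 7*F/3)
P = -163743/52502 (P = -3 - 6237/2/26251 = -3 - 6237/2*1/26251 = -3 - 6237/52502 = -163743/52502 ≈ -3.1188)
I = 157506/39305287 (I = 1/((-4 + (7/3)*110) - 163743/52502) = 1/((-4 + 770/3) - 163743/52502) = 1/(758/3 - 163743/52502) = 1/(39305287/157506) = 157506/39305287 ≈ 0.0040073)
((1277 - 1*13730) + 6810) + I = ((1277 - 1*13730) + 6810) + 157506/39305287 = ((1277 - 13730) + 6810) + 157506/39305287 = (-12453 + 6810) + 157506/39305287 = -5643 + 157506/39305287 = -221799577035/39305287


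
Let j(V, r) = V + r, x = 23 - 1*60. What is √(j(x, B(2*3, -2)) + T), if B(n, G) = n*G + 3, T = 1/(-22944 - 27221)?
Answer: 33*I*√106299635/50165 ≈ 6.7823*I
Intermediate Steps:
T = -1/50165 (T = 1/(-50165) = -1/50165 ≈ -1.9934e-5)
x = -37 (x = 23 - 60 = -37)
B(n, G) = 3 + G*n (B(n, G) = G*n + 3 = 3 + G*n)
√(j(x, B(2*3, -2)) + T) = √((-37 + (3 - 4*3)) - 1/50165) = √((-37 + (3 - 2*6)) - 1/50165) = √((-37 + (3 - 12)) - 1/50165) = √((-37 - 9) - 1/50165) = √(-46 - 1/50165) = √(-2307591/50165) = 33*I*√106299635/50165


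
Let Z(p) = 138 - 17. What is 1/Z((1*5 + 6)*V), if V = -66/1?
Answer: 1/121 ≈ 0.0082645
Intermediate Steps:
V = -66 (V = -66*1 = -66)
Z(p) = 121
1/Z((1*5 + 6)*V) = 1/121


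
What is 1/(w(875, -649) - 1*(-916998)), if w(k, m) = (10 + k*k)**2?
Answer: 1/586197870223 ≈ 1.7059e-12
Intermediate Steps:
w(k, m) = (10 + k**2)**2
1/(w(875, -649) - 1*(-916998)) = 1/((10 + 875**2)**2 - 1*(-916998)) = 1/((10 + 765625)**2 + 916998) = 1/(765635**2 + 916998) = 1/(586196953225 + 916998) = 1/586197870223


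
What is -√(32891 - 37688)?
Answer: -3*I*√533 ≈ -69.26*I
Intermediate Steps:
-√(32891 - 37688) = -√(-4797) = -3*I*√533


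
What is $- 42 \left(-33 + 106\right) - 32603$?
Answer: $-35669$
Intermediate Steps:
$- 42 \left(-33 + 106\right) - 32603 = \left(-42\right) 73 - 32603 = -3066 - 32603 = -35669$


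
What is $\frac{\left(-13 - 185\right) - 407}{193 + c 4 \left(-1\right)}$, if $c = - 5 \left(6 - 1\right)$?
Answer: $- \frac{605}{293} \approx -2.0648$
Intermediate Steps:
$c = -25$ ($c = \left(-5\right) 5 = -25$)
$\frac{\left(-13 - 185\right) - 407}{193 + c 4 \left(-1\right)} = \frac{\left(-13 - 185\right) - 407}{193 - 25 \cdot 4 \left(-1\right)} = \frac{-198 - 407}{193 - -100} = - \frac{605}{193 + 100} = - \frac{605}{293}$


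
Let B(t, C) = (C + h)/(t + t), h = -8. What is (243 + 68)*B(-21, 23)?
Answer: -1555/14 ≈ -111.07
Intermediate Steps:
B(t, C) = (-8 + C)/(2*t) (B(t, C) = (C - 8)/(t + t) = (-8 + C)/((2*t)) = (-8 + C)*(1/(2*t)) = (-8 + C)/(2*t))
(243 + 68)*B(-21, 23) = (243 + 68)*((1/2)*(-8 + 23)/(-21)) = 311*((1/2)*(-1/21)*15) = 311*(-5/14) = -1555/14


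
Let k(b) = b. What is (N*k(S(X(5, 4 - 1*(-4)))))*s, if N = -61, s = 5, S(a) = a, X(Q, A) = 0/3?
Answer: 0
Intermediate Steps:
X(Q, A) = 0 (X(Q, A) = 0*(⅓) = 0)
(N*k(S(X(5, 4 - 1*(-4)))))*s = -61*0*5 = 0*5 = 0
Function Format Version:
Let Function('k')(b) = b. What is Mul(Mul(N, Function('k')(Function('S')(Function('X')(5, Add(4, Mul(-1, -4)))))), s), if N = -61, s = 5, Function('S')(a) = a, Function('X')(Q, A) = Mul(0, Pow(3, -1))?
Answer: 0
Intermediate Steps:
Function('X')(Q, A) = 0 (Function('X')(Q, A) = Mul(0, Rational(1, 3)) = 0)
Mul(Mul(N, Function('k')(Function('S')(Function('X')(5, Add(4, Mul(-1, -4)))))), s) = Mul(Mul(-61, 0), 5) = Mul(0, 5) = 0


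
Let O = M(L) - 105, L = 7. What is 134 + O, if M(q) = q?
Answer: 36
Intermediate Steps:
O = -98 (O = 7 - 105 = -98)
134 + O = 134 - 98 = 36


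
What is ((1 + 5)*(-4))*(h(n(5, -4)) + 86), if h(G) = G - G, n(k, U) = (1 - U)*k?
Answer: -2064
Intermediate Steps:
n(k, U) = k*(1 - U)
h(G) = 0
((1 + 5)*(-4))*(h(n(5, -4)) + 86) = ((1 + 5)*(-4))*(0 + 86) = (6*(-4))*86 = -24*86 = -2064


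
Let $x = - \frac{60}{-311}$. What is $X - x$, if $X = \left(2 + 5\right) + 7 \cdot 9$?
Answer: $\frac{21710}{311} \approx 69.807$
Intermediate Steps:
$x = \frac{60}{311}$ ($x = \left(-60\right) \left(- \frac{1}{311}\right) = \frac{60}{311} \approx 0.19293$)
$X = 70$ ($X = 7 + 63 = 70$)
$X - x = 70 - \frac{60}{311} = \frac{21710}{311}$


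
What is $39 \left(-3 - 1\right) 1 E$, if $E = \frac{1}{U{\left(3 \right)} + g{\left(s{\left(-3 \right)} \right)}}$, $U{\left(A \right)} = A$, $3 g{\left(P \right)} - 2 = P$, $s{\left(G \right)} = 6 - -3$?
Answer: $- \frac{117}{5} \approx -23.4$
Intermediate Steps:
$s{\left(G \right)} = 9$ ($s{\left(G \right)} = 6 + 3 = 9$)
$g{\left(P \right)} = \frac{2}{3} + \frac{P}{3}$
$E = \frac{3}{20}$ ($E = \frac{1}{3 + \left(\frac{2}{3} + \frac{1}{3} \cdot 9\right)} = \frac{1}{3 + \left(\frac{2}{3} + 3\right)} = \frac{1}{3 + \frac{11}{3}} = \frac{1}{\frac{20}{3}} = \frac{3}{20} \approx 0.15$)
$39 \left(-3 - 1\right) 1 E = 39 \left(-3 - 1\right) 1 \cdot \frac{3}{20} = 39 \left(\left(-4\right) 1\right) \frac{3}{20} = 39 \left(-4\right) \frac{3}{20} = \left(-156\right) \frac{3}{20} = - \frac{117}{5}$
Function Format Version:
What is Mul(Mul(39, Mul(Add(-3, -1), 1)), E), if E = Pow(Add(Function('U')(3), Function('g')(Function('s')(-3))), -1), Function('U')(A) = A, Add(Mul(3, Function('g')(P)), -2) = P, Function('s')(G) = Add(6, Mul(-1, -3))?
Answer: Rational(-117, 5) ≈ -23.400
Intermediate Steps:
Function('s')(G) = 9 (Function('s')(G) = Add(6, 3) = 9)
Function('g')(P) = Add(Rational(2, 3), Mul(Rational(1, 3), P))
E = Rational(3, 20) (E = Pow(Add(3, Add(Rational(2, 3), Mul(Rational(1, 3), 9))), -1) = Pow(Add(3, Add(Rational(2, 3), 3)), -1) = Pow(Add(3, Rational(11, 3)), -1) = Pow(Rational(20, 3), -1) = Rational(3, 20) ≈ 0.15000)
Mul(Mul(39, Mul(Add(-3, -1), 1)), E) = Mul(Mul(39, Mul(Add(-3, -1), 1)), Rational(3, 20)) = Mul(Mul(39, Mul(-4, 1)), Rational(3, 20)) = Mul(Mul(39, -4), Rational(3, 20)) = Mul(-156, Rational(3, 20)) = Rational(-117, 5)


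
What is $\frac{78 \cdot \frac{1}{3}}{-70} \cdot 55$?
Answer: $- \frac{143}{7} \approx -20.429$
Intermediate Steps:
$\frac{78 \cdot \frac{1}{3}}{-70} \cdot 55 = 78 \cdot \frac{1}{3} \left(- \frac{1}{70}\right) 55 = 26 \left(- \frac{1}{70}\right) 55 = \left(- \frac{13}{35}\right) 55 = - \frac{143}{7}$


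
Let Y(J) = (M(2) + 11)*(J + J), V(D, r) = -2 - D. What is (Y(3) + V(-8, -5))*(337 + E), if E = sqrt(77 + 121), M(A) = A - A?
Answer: 24264 + 216*sqrt(22) ≈ 25277.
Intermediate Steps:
M(A) = 0
E = 3*sqrt(22) (E = sqrt(198) = 3*sqrt(22) ≈ 14.071)
Y(J) = 22*J (Y(J) = (0 + 11)*(J + J) = 11*(2*J) = 22*J)
(Y(3) + V(-8, -5))*(337 + E) = (22*3 + (-2 - 1*(-8)))*(337 + 3*sqrt(22)) = (66 + (-2 + 8))*(337 + 3*sqrt(22)) = (66 + 6)*(337 + 3*sqrt(22)) = 72*(337 + 3*sqrt(22)) = 24264 + 216*sqrt(22)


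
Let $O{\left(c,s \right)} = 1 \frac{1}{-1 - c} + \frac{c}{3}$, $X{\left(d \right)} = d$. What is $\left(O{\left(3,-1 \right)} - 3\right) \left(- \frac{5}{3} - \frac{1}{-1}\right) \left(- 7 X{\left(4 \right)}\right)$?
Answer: $-42$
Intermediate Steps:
$O{\left(c,s \right)} = \frac{1}{-1 - c} + \frac{c}{3}$ ($O{\left(c,s \right)} = \frac{1}{-1 - c} + c \frac{1}{3} = \frac{1}{-1 - c} + \frac{c}{3}$)
$\left(O{\left(3,-1 \right)} - 3\right) \left(- \frac{5}{3} - \frac{1}{-1}\right) \left(- 7 X{\left(4 \right)}\right) = \left(\frac{-3 + 3 + 3^{2}}{3 \left(1 + 3\right)} - 3\right) \left(- \frac{5}{3} - \frac{1}{-1}\right) \left(\left(-7\right) 4\right) = \left(\frac{-3 + 3 + 9}{3 \cdot 4} - 3\right) \left(\left(-5\right) \frac{1}{3} - -1\right) \left(-28\right) = \left(\frac{1}{3} \cdot \frac{1}{4} \cdot 9 - 3\right) \left(- \frac{5}{3} + 1\right) \left(-28\right) = \left(\frac{3}{4} - 3\right) \left(- \frac{2}{3}\right) \left(-28\right) = \left(- \frac{9}{4}\right) \left(- \frac{2}{3}\right) \left(-28\right) = \frac{3}{2} \left(-28\right) = -42$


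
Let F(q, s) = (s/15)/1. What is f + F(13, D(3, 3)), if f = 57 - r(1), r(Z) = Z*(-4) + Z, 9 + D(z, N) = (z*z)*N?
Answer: 306/5 ≈ 61.200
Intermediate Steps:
D(z, N) = -9 + N*z² (D(z, N) = -9 + (z*z)*N = -9 + z²*N = -9 + N*z²)
F(q, s) = s/15 (F(q, s) = (s*(1/15))*1 = (s/15)*1 = s/15)
r(Z) = -3*Z (r(Z) = -4*Z + Z = -3*Z)
f = 60 (f = 57 - (-3) = 57 - 1*(-3) = 57 + 3 = 60)
f + F(13, D(3, 3)) = 60 + (-9 + 3*3²)/15 = 60 + (-9 + 3*9)/15 = 60 + (-9 + 27)/15 = 60 + (1/15)*18 = 60 + 6/5 = 306/5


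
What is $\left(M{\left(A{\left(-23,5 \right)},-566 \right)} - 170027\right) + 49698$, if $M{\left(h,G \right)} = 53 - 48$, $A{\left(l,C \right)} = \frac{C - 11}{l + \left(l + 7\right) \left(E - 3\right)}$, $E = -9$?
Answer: $-120324$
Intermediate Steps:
$A{\left(l,C \right)} = \frac{-11 + C}{-84 - 11 l}$ ($A{\left(l,C \right)} = \frac{C - 11}{l + \left(l + 7\right) \left(-9 - 3\right)} = \frac{-11 + C}{l + \left(7 + l\right) \left(-12\right)} = \frac{-11 + C}{l - \left(84 + 12 l\right)} = \frac{-11 + C}{-84 - 11 l}$)
$M{\left(h,G \right)} = 5$ ($M{\left(h,G \right)} = 53 - 48 = 5$)
$\left(M{\left(A{\left(-23,5 \right)},-566 \right)} - 170027\right) + 49698 = \left(5 - 170027\right) + 49698 = -170022 + 49698 = -120324$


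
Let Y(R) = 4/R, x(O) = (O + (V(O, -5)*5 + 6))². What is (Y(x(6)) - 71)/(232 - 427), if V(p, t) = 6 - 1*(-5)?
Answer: 63743/175071 ≈ 0.36410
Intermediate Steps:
V(p, t) = 11 (V(p, t) = 6 + 5 = 11)
x(O) = (61 + O)² (x(O) = (O + (11*5 + 6))² = (O + (55 + 6))² = (O + 61)² = (61 + O)²)
(Y(x(6)) - 71)/(232 - 427) = (4/((61 + 6)²) - 71)/(232 - 427) = (4/(67²) - 71)/(-195) = (4/4489 - 71)*(-1/195) = -318715/4489*(-1/195) = 63743/175071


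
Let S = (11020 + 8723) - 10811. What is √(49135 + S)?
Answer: √58067 ≈ 240.97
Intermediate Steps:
S = 8932 (S = 19743 - 10811 = 8932)
√(49135 + S) = √(49135 + 8932) = √58067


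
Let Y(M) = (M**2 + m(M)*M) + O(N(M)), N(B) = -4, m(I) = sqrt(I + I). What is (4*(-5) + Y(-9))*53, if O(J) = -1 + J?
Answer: 2968 - 1431*I*sqrt(2) ≈ 2968.0 - 2023.7*I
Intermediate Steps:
m(I) = sqrt(2)*sqrt(I) (m(I) = sqrt(2*I) = sqrt(2)*sqrt(I))
Y(M) = -5 + M**2 + sqrt(2)*M**(3/2) (Y(M) = (M**2 + (sqrt(2)*sqrt(M))*M) + (-1 - 4) = (M**2 + sqrt(2)*M**(3/2)) - 5 = -5 + M**2 + sqrt(2)*M**(3/2))
(4*(-5) + Y(-9))*53 = (4*(-5) + (-5 + (-9)**2 + sqrt(2)*(-9)**(3/2)))*53 = (-20 + (-5 + 81 + sqrt(2)*(-27*I)))*53 = (-20 + (-5 + 81 - 27*I*sqrt(2)))*53 = (-20 + (76 - 27*I*sqrt(2)))*53 = (56 - 27*I*sqrt(2))*53 = 2968 - 1431*I*sqrt(2)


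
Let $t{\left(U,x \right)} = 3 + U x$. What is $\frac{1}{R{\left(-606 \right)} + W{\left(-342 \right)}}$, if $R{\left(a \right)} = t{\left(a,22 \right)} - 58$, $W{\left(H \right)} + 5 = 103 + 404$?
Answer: $- \frac{1}{12885} \approx -7.761 \cdot 10^{-5}$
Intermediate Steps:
$W{\left(H \right)} = 502$ ($W{\left(H \right)} = -5 + \left(103 + 404\right) = -5 + 507 = 502$)
$R{\left(a \right)} = -55 + 22 a$ ($R{\left(a \right)} = \left(3 + a 22\right) - 58 = \left(3 + 22 a\right) - 58 = -55 + 22 a$)
$\frac{1}{R{\left(-606 \right)} + W{\left(-342 \right)}} = \frac{1}{\left(-55 + 22 \left(-606\right)\right) + 502} = \frac{1}{\left(-55 - 13332\right) + 502} = \frac{1}{-13387 + 502} = \frac{1}{-12885} = - \frac{1}{12885}$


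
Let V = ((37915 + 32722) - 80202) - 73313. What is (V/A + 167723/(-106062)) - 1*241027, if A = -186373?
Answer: -433129602155695/1797008466 ≈ -2.4103e+5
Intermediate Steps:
V = -82878 (V = (70637 - 80202) - 73313 = -9565 - 73313 = -82878)
(V/A + 167723/(-106062)) - 1*241027 = (-82878/(-186373) + 167723/(-106062)) - 1*241027 = (-82878*(-1/186373) + 167723*(-1/106062)) - 241027 = (82878/186373 - 167723/106062) - 241027 = -2042621113/1797008466 - 241027 = -433129602155695/1797008466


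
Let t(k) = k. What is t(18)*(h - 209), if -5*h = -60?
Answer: -3546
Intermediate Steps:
h = 12 (h = -1/5*(-60) = 12)
t(18)*(h - 209) = 18*(12 - 209) = 18*(-197) = -3546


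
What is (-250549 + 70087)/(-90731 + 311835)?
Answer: -90231/110552 ≈ -0.81619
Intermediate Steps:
(-250549 + 70087)/(-90731 + 311835) = -180462/221104 = -180462*1/221104 = -90231/110552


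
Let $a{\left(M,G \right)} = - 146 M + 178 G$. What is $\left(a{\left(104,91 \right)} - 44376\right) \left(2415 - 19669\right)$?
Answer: $748167948$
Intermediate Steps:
$\left(a{\left(104,91 \right)} - 44376\right) \left(2415 - 19669\right) = \left(\left(\left(-146\right) 104 + 178 \cdot 91\right) - 44376\right) \left(2415 - 19669\right) = \left(\left(-15184 + 16198\right) - 44376\right) \left(-17254\right) = \left(1014 - 44376\right) \left(-17254\right) = \left(-43362\right) \left(-17254\right) = 748167948$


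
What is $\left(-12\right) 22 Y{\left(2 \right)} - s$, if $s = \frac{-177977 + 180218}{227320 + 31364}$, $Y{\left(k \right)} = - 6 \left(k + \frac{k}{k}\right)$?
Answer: $\frac{409754709}{86228} \approx 4752.0$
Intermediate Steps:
$Y{\left(k \right)} = -6 - 6 k$ ($Y{\left(k \right)} = - 6 \left(k + 1\right) = - 6 \left(1 + k\right) = -6 - 6 k$)
$s = \frac{747}{86228}$ ($s = \frac{2241}{258684} = 2241 \cdot \frac{1}{258684} = \frac{747}{86228} \approx 0.0086631$)
$\left(-12\right) 22 Y{\left(2 \right)} - s = \left(-12\right) 22 \left(-6 - 12\right) - \frac{747}{86228} = - 264 \left(-6 - 12\right) - \frac{747}{86228} = \left(-264\right) \left(-18\right) - \frac{747}{86228} = 4752 - \frac{747}{86228} = \frac{409754709}{86228}$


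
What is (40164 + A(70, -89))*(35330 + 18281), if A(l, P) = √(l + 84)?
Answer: 2153232204 + 53611*√154 ≈ 2.1539e+9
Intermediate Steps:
A(l, P) = √(84 + l)
(40164 + A(70, -89))*(35330 + 18281) = (40164 + √(84 + 70))*(35330 + 18281) = (40164 + √154)*53611 = 2153232204 + 53611*√154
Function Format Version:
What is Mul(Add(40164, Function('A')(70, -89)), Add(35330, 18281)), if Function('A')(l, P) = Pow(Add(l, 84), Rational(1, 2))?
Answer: Add(2153232204, Mul(53611, Pow(154, Rational(1, 2)))) ≈ 2.1539e+9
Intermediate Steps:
Function('A')(l, P) = Pow(Add(84, l), Rational(1, 2))
Mul(Add(40164, Function('A')(70, -89)), Add(35330, 18281)) = Mul(Add(40164, Pow(Add(84, 70), Rational(1, 2))), Add(35330, 18281)) = Mul(Add(40164, Pow(154, Rational(1, 2))), 53611) = Add(2153232204, Mul(53611, Pow(154, Rational(1, 2))))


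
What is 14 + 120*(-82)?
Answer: -9826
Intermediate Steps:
14 + 120*(-82) = 14 - 9840 = -9826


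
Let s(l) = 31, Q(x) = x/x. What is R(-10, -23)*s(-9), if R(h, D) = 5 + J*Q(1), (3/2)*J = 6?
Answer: 279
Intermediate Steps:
Q(x) = 1
J = 4 (J = (⅔)*6 = 4)
R(h, D) = 9 (R(h, D) = 5 + 4*1 = 5 + 4 = 9)
R(-10, -23)*s(-9) = 9*31 = 279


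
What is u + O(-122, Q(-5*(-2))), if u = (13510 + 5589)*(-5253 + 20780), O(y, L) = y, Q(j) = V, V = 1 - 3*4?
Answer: 296550051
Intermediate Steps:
V = -11 (V = 1 - 12 = -11)
Q(j) = -11
u = 296550173 (u = 19099*15527 = 296550173)
u + O(-122, Q(-5*(-2))) = 296550173 - 122 = 296550051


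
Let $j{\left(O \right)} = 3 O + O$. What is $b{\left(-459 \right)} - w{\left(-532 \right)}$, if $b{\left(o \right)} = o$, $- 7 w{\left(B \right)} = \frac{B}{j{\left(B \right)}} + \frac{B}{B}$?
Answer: $- \frac{12847}{28} \approx -458.82$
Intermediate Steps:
$j{\left(O \right)} = 4 O$
$w{\left(B \right)} = - \frac{5}{28}$ ($w{\left(B \right)} = - \frac{\frac{B}{4 B} + \frac{B}{B}}{7} = - \frac{B \frac{1}{4 B} + 1}{7} = - \frac{\frac{1}{4} + 1}{7} = \left(- \frac{1}{7}\right) \frac{5}{4} = - \frac{5}{28}$)
$b{\left(-459 \right)} - w{\left(-532 \right)} = -459 - - \frac{5}{28} = -459 + \frac{5}{28} = - \frac{12847}{28}$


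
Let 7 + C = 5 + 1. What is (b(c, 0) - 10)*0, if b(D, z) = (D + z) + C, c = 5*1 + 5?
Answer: 0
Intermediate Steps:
C = -1 (C = -7 + (5 + 1) = -7 + 6 = -1)
c = 10 (c = 5 + 5 = 10)
b(D, z) = -1 + D + z (b(D, z) = (D + z) - 1 = -1 + D + z)
(b(c, 0) - 10)*0 = ((-1 + 10 + 0) - 10)*0 = (9 - 10)*0 = -1*0 = 0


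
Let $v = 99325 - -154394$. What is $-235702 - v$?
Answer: $-489421$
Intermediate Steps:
$v = 253719$ ($v = 99325 + 154394 = 253719$)
$-235702 - v = -235702 - 253719 = -489421$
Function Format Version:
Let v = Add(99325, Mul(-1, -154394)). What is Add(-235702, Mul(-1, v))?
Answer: -489421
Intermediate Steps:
v = 253719 (v = Add(99325, 154394) = 253719)
Add(-235702, Mul(-1, v)) = Add(-235702, Mul(-1, 253719)) = Add(-235702, -253719) = -489421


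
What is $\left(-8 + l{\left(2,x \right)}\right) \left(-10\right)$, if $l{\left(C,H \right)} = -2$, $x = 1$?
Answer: $100$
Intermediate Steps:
$\left(-8 + l{\left(2,x \right)}\right) \left(-10\right) = \left(-8 - 2\right) \left(-10\right) = \left(-10\right) \left(-10\right) = 100$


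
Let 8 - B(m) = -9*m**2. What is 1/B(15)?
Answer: 1/2033 ≈ 0.00049188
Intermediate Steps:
B(m) = 8 + 9*m**2 (B(m) = 8 - (-9)*m**2 = 8 + 9*m**2)
1/B(15) = 1/(8 + 9*15**2) = 1/(8 + 9*225) = 1/(8 + 2025) = 1/2033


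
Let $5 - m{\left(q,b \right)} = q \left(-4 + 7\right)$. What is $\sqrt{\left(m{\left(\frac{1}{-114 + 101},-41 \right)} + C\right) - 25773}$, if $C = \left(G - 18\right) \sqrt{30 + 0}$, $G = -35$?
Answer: $\frac{\sqrt{-4354753 - 8957 \sqrt{30}}}{13} \approx 161.43 i$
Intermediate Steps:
$m{\left(q,b \right)} = 5 - 3 q$ ($m{\left(q,b \right)} = 5 - q \left(-4 + 7\right) = 5 - q 3 = 5 - 3 q$)
$C = - 53 \sqrt{30}$ ($C = \left(-35 - 18\right) \sqrt{30 + 0} = \left(-35 - 18\right) \sqrt{30} = - 53 \sqrt{30} \approx -290.29$)
$\sqrt{\left(m{\left(\frac{1}{-114 + 101},-41 \right)} + C\right) - 25773} = \sqrt{\left(\left(5 - \frac{3}{-114 + 101}\right) - 53 \sqrt{30}\right) - 25773} = \sqrt{\left(\left(5 - \frac{3}{-13}\right) - 53 \sqrt{30}\right) - 25773} = \sqrt{\left(\left(5 - - \frac{3}{13}\right) - 53 \sqrt{30}\right) - 25773} = \sqrt{\left(\left(5 + \frac{3}{13}\right) - 53 \sqrt{30}\right) - 25773} = \sqrt{\left(\frac{68}{13} - 53 \sqrt{30}\right) - 25773} = \sqrt{- \frac{334981}{13} - 53 \sqrt{30}}$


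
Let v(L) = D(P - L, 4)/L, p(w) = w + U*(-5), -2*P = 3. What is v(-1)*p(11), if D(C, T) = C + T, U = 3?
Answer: 14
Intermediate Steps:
P = -3/2 (P = -½*3 = -3/2 ≈ -1.5000)
p(w) = -15 + w (p(w) = w + 3*(-5) = w - 15 = -15 + w)
v(L) = (5/2 - L)/L (v(L) = ((-3/2 - L) + 4)/L = (5/2 - L)/L)
v(-1)*p(11) = ((5/2 - 1*(-1))/(-1))*(-15 + 11) = -(5/2 + 1)*(-4) = -1*7/2*(-4) = -7/2*(-4) = 14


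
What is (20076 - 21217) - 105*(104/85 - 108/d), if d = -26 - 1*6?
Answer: -220843/136 ≈ -1623.8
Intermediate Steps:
d = -32 (d = -26 - 6 = -32)
(20076 - 21217) - 105*(104/85 - 108/d) = (20076 - 21217) - 105*(104/85 - 108/(-32)) = -1141 - 105*(104*(1/85) - 108*(-1/32)) = -1141 - 105*(104/85 + 27/8) = -1141 - 105*3127/680 = -1141 - 65667/136 = -220843/136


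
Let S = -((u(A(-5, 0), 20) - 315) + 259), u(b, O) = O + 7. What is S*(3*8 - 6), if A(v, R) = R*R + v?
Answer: 522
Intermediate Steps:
A(v, R) = v + R² (A(v, R) = R² + v = v + R²)
u(b, O) = 7 + O
S = 29 (S = -(((7 + 20) - 315) + 259) = -((27 - 315) + 259) = -(-288 + 259) = -1*(-29) = 29)
S*(3*8 - 6) = 29*(3*8 - 6) = 29*(24 - 6) = 29*18 = 522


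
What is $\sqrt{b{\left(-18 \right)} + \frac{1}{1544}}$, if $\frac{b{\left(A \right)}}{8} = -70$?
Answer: $\frac{3 i \sqrt{37083406}}{772} \approx 23.664 i$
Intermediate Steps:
$b{\left(A \right)} = -560$ ($b{\left(A \right)} = 8 \left(-70\right) = -560$)
$\sqrt{b{\left(-18 \right)} + \frac{1}{1544}} = \sqrt{-560 + \frac{1}{1544}} = \sqrt{- \frac{864639}{1544}} = \frac{3 i \sqrt{37083406}}{772}$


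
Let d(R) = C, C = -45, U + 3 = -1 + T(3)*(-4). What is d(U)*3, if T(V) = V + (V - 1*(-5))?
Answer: -135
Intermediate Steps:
T(V) = 5 + 2*V (T(V) = V + (V + 5) = V + (5 + V) = 5 + 2*V)
U = -48 (U = -3 + (-1 + (5 + 2*3)*(-4)) = -3 + (-1 + (5 + 6)*(-4)) = -3 + (-1 + 11*(-4)) = -3 + (-1 - 44) = -3 - 45 = -48)
d(R) = -45
d(U)*3 = -45*3 = -135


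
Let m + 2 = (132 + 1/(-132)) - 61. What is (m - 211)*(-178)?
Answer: 1668305/66 ≈ 25277.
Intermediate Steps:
m = 9107/132 (m = -2 + ((132 + 1/(-132)) - 61) = -2 + ((132 - 1/132) - 61) = -2 + (17423/132 - 61) = -2 + 9371/132 = 9107/132 ≈ 68.992)
(m - 211)*(-178) = (9107/132 - 211)*(-178) = -18745/132*(-178) = 1668305/66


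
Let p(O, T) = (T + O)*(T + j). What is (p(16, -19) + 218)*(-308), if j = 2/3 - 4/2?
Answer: -85932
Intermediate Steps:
j = -4/3 (j = 2*(⅓) - 4*½ = ⅔ - 2 = -4/3 ≈ -1.3333)
p(O, T) = (-4/3 + T)*(O + T) (p(O, T) = (T + O)*(T - 4/3) = (O + T)*(-4/3 + T) = (-4/3 + T)*(O + T))
(p(16, -19) + 218)*(-308) = (((-19)² - 4/3*16 - 4/3*(-19) + 16*(-19)) + 218)*(-308) = ((361 - 64/3 + 76/3 - 304) + 218)*(-308) = (61 + 218)*(-308) = 279*(-308) = -85932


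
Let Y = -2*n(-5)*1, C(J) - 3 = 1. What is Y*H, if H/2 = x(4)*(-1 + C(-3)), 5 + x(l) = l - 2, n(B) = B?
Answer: -180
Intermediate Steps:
C(J) = 4 (C(J) = 3 + 1 = 4)
x(l) = -7 + l (x(l) = -5 + (l - 2) = -5 + (-2 + l) = -7 + l)
Y = 10 (Y = -2*(-5)*1 = 10*1 = 10)
H = -18 (H = 2*((-7 + 4)*(-1 + 4)) = 2*(-3*3) = 2*(-9) = -18)
Y*H = 10*(-18) = -180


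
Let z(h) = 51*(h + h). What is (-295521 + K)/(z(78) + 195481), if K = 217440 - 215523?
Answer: -293604/203437 ≈ -1.4432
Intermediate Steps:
z(h) = 102*h (z(h) = 51*(2*h) = 102*h)
K = 1917
(-295521 + K)/(z(78) + 195481) = (-295521 + 1917)/(102*78 + 195481) = -293604/(7956 + 195481) = -293604/203437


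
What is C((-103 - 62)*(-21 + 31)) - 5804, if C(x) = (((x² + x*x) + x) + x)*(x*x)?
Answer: 14815028244196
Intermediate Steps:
C(x) = x²*(2*x + 2*x²) (C(x) = (((x² + x²) + x) + x)*x² = ((2*x² + x) + x)*x² = ((x + 2*x²) + x)*x² = (2*x + 2*x²)*x² = x²*(2*x + 2*x²))
C((-103 - 62)*(-21 + 31)) - 5804 = 2*((-103 - 62)*(-21 + 31))³*(1 + (-103 - 62)*(-21 + 31)) - 5804 = 2*(-165*10)³*(1 - 165*10) - 5804 = 2*(-1650)³*(1 - 1650) - 5804 = 2*(-4492125000)*(-1649) - 5804 = 14815028250000 - 5804 = 14815028244196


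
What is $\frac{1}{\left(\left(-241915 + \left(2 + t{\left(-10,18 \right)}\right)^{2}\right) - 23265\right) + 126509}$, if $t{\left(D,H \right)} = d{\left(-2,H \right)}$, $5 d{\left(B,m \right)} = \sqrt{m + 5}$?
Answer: $- \frac{942025}{130626913912} - \frac{125 \sqrt{23}}{3004419019976} \approx -7.2118 \cdot 10^{-6}$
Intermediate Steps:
$d{\left(B,m \right)} = \frac{\sqrt{5 + m}}{5}$ ($d{\left(B,m \right)} = \frac{\sqrt{m + 5}}{5} = \frac{\sqrt{5 + m}}{5}$)
$t{\left(D,H \right)} = \frac{\sqrt{5 + H}}{5}$
$\frac{1}{\left(\left(-241915 + \left(2 + t{\left(-10,18 \right)}\right)^{2}\right) - 23265\right) + 126509} = \frac{1}{\left(\left(-241915 + \left(2 + \frac{\sqrt{5 + 18}}{5}\right)^{2}\right) - 23265\right) + 126509} = \frac{1}{\left(\left(-241915 + \left(2 + \frac{\sqrt{23}}{5}\right)^{2}\right) - 23265\right) + 126509} = \frac{1}{\left(-265180 + \left(2 + \frac{\sqrt{23}}{5}\right)^{2}\right) + 126509} = \frac{1}{-138671 + \left(2 + \frac{\sqrt{23}}{5}\right)^{2}}$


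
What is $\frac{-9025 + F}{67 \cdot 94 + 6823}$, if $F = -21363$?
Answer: $- \frac{30388}{13121} \approx -2.316$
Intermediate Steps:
$\frac{-9025 + F}{67 \cdot 94 + 6823} = \frac{-9025 - 21363}{67 \cdot 94 + 6823} = - \frac{30388}{6298 + 6823} = - \frac{30388}{13121}$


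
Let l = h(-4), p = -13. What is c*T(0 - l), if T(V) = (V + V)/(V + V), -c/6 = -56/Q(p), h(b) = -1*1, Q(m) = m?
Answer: -336/13 ≈ -25.846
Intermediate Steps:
h(b) = -1
l = -1
c = -336/13 (c = -(-336)/(-13) = -(-336)*(-1)/13 = -6*56/13 = -336/13 ≈ -25.846)
T(V) = 1 (T(V) = (2*V)/((2*V)) = (2*V)*(1/(2*V)) = 1)
c*T(0 - l) = -336/13*1 = -336/13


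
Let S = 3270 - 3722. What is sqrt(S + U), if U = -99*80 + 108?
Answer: 2*I*sqrt(2066) ≈ 90.906*I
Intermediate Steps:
U = -7812 (U = -7920 + 108 = -7812)
S = -452
sqrt(S + U) = sqrt(-452 - 7812) = sqrt(-8264) = 2*I*sqrt(2066)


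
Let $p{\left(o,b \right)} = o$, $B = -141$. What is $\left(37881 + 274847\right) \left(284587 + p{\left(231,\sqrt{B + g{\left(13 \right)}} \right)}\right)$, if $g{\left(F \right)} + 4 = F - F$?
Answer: $89070563504$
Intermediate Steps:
$g{\left(F \right)} = -4$ ($g{\left(F \right)} = -4 + \left(F - F\right) = -4 + 0 = -4$)
$\left(37881 + 274847\right) \left(284587 + p{\left(231,\sqrt{B + g{\left(13 \right)}} \right)}\right) = \left(37881 + 274847\right) \left(284587 + 231\right) = 312728 \cdot 284818 = 89070563504$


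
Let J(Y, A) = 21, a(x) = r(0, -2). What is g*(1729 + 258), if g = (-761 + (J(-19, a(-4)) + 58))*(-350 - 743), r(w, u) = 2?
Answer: 1481161462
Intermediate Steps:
a(x) = 2
g = 745426 (g = (-761 + (21 + 58))*(-350 - 743) = (-761 + 79)*(-1093) = -682*(-1093) = 745426)
g*(1729 + 258) = 745426*(1729 + 258) = 745426*1987 = 1481161462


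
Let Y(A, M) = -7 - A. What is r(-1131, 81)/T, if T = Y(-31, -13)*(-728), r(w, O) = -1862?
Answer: 133/1248 ≈ 0.10657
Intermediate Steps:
T = -17472 (T = (-7 - 1*(-31))*(-728) = (-7 + 31)*(-728) = 24*(-728) = -17472)
r(-1131, 81)/T = -1862/(-17472) = -1862*(-1/17472) = 133/1248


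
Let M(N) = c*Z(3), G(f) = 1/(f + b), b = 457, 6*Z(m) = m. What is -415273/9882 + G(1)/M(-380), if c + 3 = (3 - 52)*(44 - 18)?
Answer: -121439539091/2889822906 ≈ -42.023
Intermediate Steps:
Z(m) = m/6
G(f) = 1/(457 + f) (G(f) = 1/(f + 457) = 1/(457 + f))
c = -1277 (c = -3 + (3 - 52)*(44 - 18) = -3 - 49*26 = -3 - 1274 = -1277)
M(N) = -1277/2 (M(N) = -1277*3/6 = -1277*½ = -1277/2)
-415273/9882 + G(1)/M(-380) = -415273/9882 + 1/((457 + 1)*(-1277/2)) = -415273*1/9882 - 2/1277/458 = -415273/9882 + (1/458)*(-2/1277) = -415273/9882 - 1/292433 = -121439539091/2889822906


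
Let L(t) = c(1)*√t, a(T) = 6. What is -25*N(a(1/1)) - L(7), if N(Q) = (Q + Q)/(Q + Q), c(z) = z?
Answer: -25 - √7 ≈ -27.646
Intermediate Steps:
L(t) = √t (L(t) = 1*√t = √t)
N(Q) = 1 (N(Q) = (2*Q)/((2*Q)) = (2*Q)*(1/(2*Q)) = 1)
-25*N(a(1/1)) - L(7) = -25*1 - √7 = -25 - √7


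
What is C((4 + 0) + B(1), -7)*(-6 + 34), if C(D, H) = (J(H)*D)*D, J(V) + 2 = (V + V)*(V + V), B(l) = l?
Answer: 135800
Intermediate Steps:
J(V) = -2 + 4*V² (J(V) = -2 + (V + V)*(V + V) = -2 + (2*V)*(2*V) = -2 + 4*V²)
C(D, H) = D²*(-2 + 4*H²) (C(D, H) = ((-2 + 4*H²)*D)*D = (D*(-2 + 4*H²))*D = D²*(-2 + 4*H²))
C((4 + 0) + B(1), -7)*(-6 + 34) = (((4 + 0) + 1)²*(-2 + 4*(-7)²))*(-6 + 34) = ((4 + 1)²*(-2 + 4*49))*28 = (5²*(-2 + 196))*28 = (25*194)*28 = 4850*28 = 135800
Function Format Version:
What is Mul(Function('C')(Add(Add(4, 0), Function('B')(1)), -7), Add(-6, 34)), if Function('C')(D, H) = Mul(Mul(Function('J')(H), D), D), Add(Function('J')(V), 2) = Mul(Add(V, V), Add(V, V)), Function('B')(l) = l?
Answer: 135800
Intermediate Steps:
Function('J')(V) = Add(-2, Mul(4, Pow(V, 2))) (Function('J')(V) = Add(-2, Mul(Add(V, V), Add(V, V))) = Add(-2, Mul(Mul(2, V), Mul(2, V))) = Add(-2, Mul(4, Pow(V, 2))))
Function('C')(D, H) = Mul(Pow(D, 2), Add(-2, Mul(4, Pow(H, 2)))) (Function('C')(D, H) = Mul(Mul(Add(-2, Mul(4, Pow(H, 2))), D), D) = Mul(Mul(D, Add(-2, Mul(4, Pow(H, 2)))), D) = Mul(Pow(D, 2), Add(-2, Mul(4, Pow(H, 2)))))
Mul(Function('C')(Add(Add(4, 0), Function('B')(1)), -7), Add(-6, 34)) = Mul(Mul(Pow(Add(Add(4, 0), 1), 2), Add(-2, Mul(4, Pow(-7, 2)))), Add(-6, 34)) = Mul(Mul(Pow(Add(4, 1), 2), Add(-2, Mul(4, 49))), 28) = Mul(Mul(Pow(5, 2), Add(-2, 196)), 28) = Mul(Mul(25, 194), 28) = Mul(4850, 28) = 135800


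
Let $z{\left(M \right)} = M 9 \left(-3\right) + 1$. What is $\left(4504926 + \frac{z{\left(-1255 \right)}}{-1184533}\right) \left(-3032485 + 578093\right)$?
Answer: $- \frac{13097208752821551424}{1184533} \approx -1.1057 \cdot 10^{13}$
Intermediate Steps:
$z{\left(M \right)} = 1 - 27 M$ ($z{\left(M \right)} = M \left(-27\right) + 1 = - 27 M + 1 = 1 - 27 M$)
$\left(4504926 + \frac{z{\left(-1255 \right)}}{-1184533}\right) \left(-3032485 + 578093\right) = \left(4504926 + \frac{1 - -33885}{-1184533}\right) \left(-3032485 + 578093\right) = \left(4504926 + \left(1 + 33885\right) \left(- \frac{1}{1184533}\right)\right) \left(-2454392\right) = \left(4504926 + 33886 \left(- \frac{1}{1184533}\right)\right) \left(-2454392\right) = \left(4504926 - \frac{33886}{1184533}\right) \left(-2454392\right) = \frac{5336233475672}{1184533} \left(-2454392\right) = - \frac{13097208752821551424}{1184533}$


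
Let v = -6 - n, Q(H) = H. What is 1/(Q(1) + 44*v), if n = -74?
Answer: 1/2993 ≈ 0.00033411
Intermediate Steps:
v = 68 (v = -6 - 1*(-74) = -6 + 74 = 68)
1/(Q(1) + 44*v) = 1/(1 + 44*68) = 1/(1 + 2992) = 1/2993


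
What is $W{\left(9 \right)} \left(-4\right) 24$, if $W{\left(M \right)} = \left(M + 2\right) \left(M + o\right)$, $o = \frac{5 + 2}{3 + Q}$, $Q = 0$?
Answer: $-11968$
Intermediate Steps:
$o = \frac{7}{3}$ ($o = \frac{5 + 2}{3 + 0} = \frac{7}{3} \approx 2.3333$)
$W{\left(M \right)} = \left(2 + M\right) \left(\frac{7}{3} + M\right)$ ($W{\left(M \right)} = \left(M + 2\right) \left(M + \frac{7}{3}\right) = \left(2 + M\right) \left(\frac{7}{3} + M\right)$)
$W{\left(9 \right)} \left(-4\right) 24 = \left(\frac{14}{3} + 9^{2} + \frac{13}{3} \cdot 9\right) \left(-4\right) 24 = \left(\frac{14}{3} + 81 + 39\right) \left(-4\right) 24 = \frac{374}{3} \left(-4\right) 24 = \left(- \frac{1496}{3}\right) 24 = -11968$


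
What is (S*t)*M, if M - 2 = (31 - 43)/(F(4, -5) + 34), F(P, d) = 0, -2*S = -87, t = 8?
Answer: 9744/17 ≈ 573.18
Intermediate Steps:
S = 87/2 (S = -½*(-87) = 87/2 ≈ 43.500)
M = 28/17 (M = 2 + (31 - 43)/(0 + 34) = 2 - 12/34 = 2 - 12*1/34 = 2 - 6/17 = 28/17 ≈ 1.6471)
(S*t)*M = ((87/2)*8)*(28/17) = 348*(28/17) = 9744/17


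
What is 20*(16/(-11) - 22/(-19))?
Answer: -1240/209 ≈ -5.9330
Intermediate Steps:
20*(16/(-11) - 22/(-19)) = 20*(16*(-1/11) - 22*(-1/19)) = 20*(-16/11 + 22/19) = 20*(-62/209) = -1240/209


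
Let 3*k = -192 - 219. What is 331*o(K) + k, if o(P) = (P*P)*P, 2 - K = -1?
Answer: 8800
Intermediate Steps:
K = 3 (K = 2 - 1*(-1) = 2 + 1 = 3)
o(P) = P³ (o(P) = P²*P = P³)
k = -137 (k = (-192 - 219)/3 = (⅓)*(-411) = -137)
331*o(K) + k = 331*3³ - 137 = 331*27 - 137 = 8937 - 137 = 8800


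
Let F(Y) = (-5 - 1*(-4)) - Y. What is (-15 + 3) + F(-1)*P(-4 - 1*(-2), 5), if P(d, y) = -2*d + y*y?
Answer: -12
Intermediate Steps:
F(Y) = -1 - Y (F(Y) = (-5 + 4) - Y = -1 - Y)
P(d, y) = y² - 2*d (P(d, y) = -2*d + y² = y² - 2*d)
(-15 + 3) + F(-1)*P(-4 - 1*(-2), 5) = (-15 + 3) + (-1 - 1*(-1))*(5² - 2*(-4 - 1*(-2))) = -12 + (-1 + 1)*(25 - 2*(-4 + 2)) = -12 + 0*(25 - 2*(-2)) = -12 + 0*(25 + 4) = -12 + 0*29 = -12 + 0 = -12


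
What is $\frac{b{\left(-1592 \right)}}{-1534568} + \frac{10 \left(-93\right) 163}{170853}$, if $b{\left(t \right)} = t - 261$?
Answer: $- \frac{77436190837}{87395182168} \approx -0.88605$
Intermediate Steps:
$b{\left(t \right)} = -261 + t$
$\frac{b{\left(-1592 \right)}}{-1534568} + \frac{10 \left(-93\right) 163}{170853} = \frac{-261 - 1592}{-1534568} + \frac{10 \left(-93\right) 163}{170853} = \left(-1853\right) \left(- \frac{1}{1534568}\right) + \left(-930\right) 163 \cdot \frac{1}{170853} = \frac{1853}{1534568} - \frac{50530}{56951} = - \frac{77436190837}{87395182168}$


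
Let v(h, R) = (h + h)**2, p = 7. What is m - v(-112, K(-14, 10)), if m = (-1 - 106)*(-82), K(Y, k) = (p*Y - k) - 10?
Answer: -41402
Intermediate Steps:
K(Y, k) = -10 - k + 7*Y (K(Y, k) = (7*Y - k) - 10 = (-k + 7*Y) - 10 = -10 - k + 7*Y)
v(h, R) = 4*h**2 (v(h, R) = (2*h)**2 = 4*h**2)
m = 8774 (m = -107*(-82) = 8774)
m - v(-112, K(-14, 10)) = 8774 - 4*(-112)**2 = 8774 - 4*12544 = 8774 - 1*50176 = 8774 - 50176 = -41402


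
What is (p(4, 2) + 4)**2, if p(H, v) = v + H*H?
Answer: 484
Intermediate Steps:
p(H, v) = v + H**2
(p(4, 2) + 4)**2 = ((2 + 4**2) + 4)**2 = ((2 + 16) + 4)**2 = (18 + 4)**2 = 22**2 = 484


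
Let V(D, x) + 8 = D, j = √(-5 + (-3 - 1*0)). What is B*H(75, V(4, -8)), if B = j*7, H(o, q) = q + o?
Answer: 994*I*√2 ≈ 1405.7*I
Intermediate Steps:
j = 2*I*√2 (j = √(-5 + (-3 + 0)) = √(-5 - 3) = √(-8) = 2*I*√2 ≈ 2.8284*I)
V(D, x) = -8 + D
H(o, q) = o + q
B = 14*I*√2 (B = (2*I*√2)*7 = 14*I*√2 ≈ 19.799*I)
B*H(75, V(4, -8)) = (14*I*√2)*(75 + (-8 + 4)) = (14*I*√2)*(75 - 4) = (14*I*√2)*71 = 994*I*√2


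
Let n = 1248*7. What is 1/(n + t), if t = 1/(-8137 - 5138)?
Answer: 13275/115970399 ≈ 0.00011447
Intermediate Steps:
n = 8736
t = -1/13275 (t = 1/(-13275) = -1/13275 ≈ -7.5330e-5)
1/(n + t) = 1/(8736 - 1/13275) = 1/(115970399/13275) = 13275/115970399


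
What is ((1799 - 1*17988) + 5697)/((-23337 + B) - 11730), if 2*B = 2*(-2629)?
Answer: 2623/9424 ≈ 0.27833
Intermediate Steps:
B = -2629 (B = (2*(-2629))/2 = (1/2)*(-5258) = -2629)
((1799 - 1*17988) + 5697)/((-23337 + B) - 11730) = ((1799 - 1*17988) + 5697)/((-23337 - 2629) - 11730) = ((1799 - 17988) + 5697)/(-25966 - 11730) = (-16189 + 5697)/(-37696) = -10492*(-1/37696) = 2623/9424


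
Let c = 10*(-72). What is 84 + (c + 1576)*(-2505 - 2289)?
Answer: -4103580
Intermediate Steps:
c = -720
84 + (c + 1576)*(-2505 - 2289) = 84 + (-720 + 1576)*(-2505 - 2289) = 84 + 856*(-4794) = 84 - 4103664 = -4103580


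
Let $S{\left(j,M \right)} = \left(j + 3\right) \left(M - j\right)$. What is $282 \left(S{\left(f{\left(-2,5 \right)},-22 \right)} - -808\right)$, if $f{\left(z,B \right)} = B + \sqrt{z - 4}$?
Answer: $168636 - 9870 i \sqrt{6} \approx 1.6864 \cdot 10^{5} - 24176.0 i$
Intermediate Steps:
$f{\left(z,B \right)} = B + \sqrt{-4 + z}$
$S{\left(j,M \right)} = \left(3 + j\right) \left(M - j\right)$
$282 \left(S{\left(f{\left(-2,5 \right)},-22 \right)} - -808\right) = 282 \left(\left(- \left(5 + \sqrt{-4 - 2}\right)^{2} - 3 \left(5 + \sqrt{-4 - 2}\right) + 3 \left(-22\right) - 22 \left(5 + \sqrt{-4 - 2}\right)\right) - -808\right) = 282 \left(\left(- \left(5 + \sqrt{-6}\right)^{2} - 3 \left(5 + \sqrt{-6}\right) - 66 - 22 \left(5 + \sqrt{-6}\right)\right) + 808\right) = 282 \left(\left(- \left(5 + i \sqrt{6}\right)^{2} - 3 \left(5 + i \sqrt{6}\right) - 66 - 22 \left(5 + i \sqrt{6}\right)\right) + 808\right) = 282 \left(\left(- \left(5 + i \sqrt{6}\right)^{2} - \left(15 + 3 i \sqrt{6}\right) - 66 - \left(110 + 22 i \sqrt{6}\right)\right) + 808\right) = 282 \left(\left(-191 - \left(5 + i \sqrt{6}\right)^{2} - 25 i \sqrt{6}\right) + 808\right) = 282 \left(617 - \left(5 + i \sqrt{6}\right)^{2} - 25 i \sqrt{6}\right) = 173994 - 282 \left(5 + i \sqrt{6}\right)^{2} - 7050 i \sqrt{6}$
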